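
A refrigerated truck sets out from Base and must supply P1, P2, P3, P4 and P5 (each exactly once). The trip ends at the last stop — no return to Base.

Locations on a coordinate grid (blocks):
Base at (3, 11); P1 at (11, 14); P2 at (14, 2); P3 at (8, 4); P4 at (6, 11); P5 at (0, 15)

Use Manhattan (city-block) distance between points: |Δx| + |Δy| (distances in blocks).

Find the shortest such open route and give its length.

Minimum one-way distance = 44 blocks.

There are 5! = 120 possible orderings.
Base → P1 → P2 → P3 → P4 → P5: 11+15+8+9+10 = 53
Base → P1 → P2 → P3 → P5 → P4: 11+15+8+19+10 = 63
Base → P1 → P2 → P4 → P3 → P5: 11+15+17+9+19 = 71
Base → P1 → P2 → P4 → P5 → P3: 11+15+17+10+19 = 72
Base → P1 → P2 → P5 → P3 → P4: 11+15+27+19+9 = 81
Base → P1 → P2 → P5 → P4 → P3: 11+15+27+10+9 = 72
Base → P1 → P3 → P2 → P4 → P5: 11+13+8+17+10 = 59
Base → P1 → P3 → P2 → P5 → P4: 11+13+8+27+10 = 69
Base → P1 → P3 → P4 → P2 → P5: 11+13+9+17+27 = 77
Base → P1 → P3 → P4 → P5 → P2: 11+13+9+10+27 = 70
Base → P1 → P3 → P5 → P2 → P4: 11+13+19+27+17 = 87
Base → P1 → P3 → P5 → P4 → P2: 11+13+19+10+17 = 70
Base → P1 → P4 → P2 → P3 → P5: 11+8+17+8+19 = 63
Base → P1 → P4 → P2 → P5 → P3: 11+8+17+27+19 = 82
… (106 more)
Base → P5 → P1 → P4 → P3 → P2: 7+12+8+9+8 = 44  ← best
The minimum is 44.
One shortest path: Base → P5 → P1 → P4 → P3 → P2.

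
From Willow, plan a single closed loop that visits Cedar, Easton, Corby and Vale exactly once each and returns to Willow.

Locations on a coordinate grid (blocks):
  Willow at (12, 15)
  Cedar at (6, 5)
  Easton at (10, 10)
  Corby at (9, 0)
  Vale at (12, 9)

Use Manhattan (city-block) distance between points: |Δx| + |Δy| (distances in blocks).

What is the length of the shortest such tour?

Shortest round trip = 42 blocks.

Willow - Cedar - Easton - Corby - Vale - Willow: 16+9+11+12+6 = 54
Willow - Cedar - Easton - Vale - Corby - Willow: 16+9+3+12+18 = 58
Willow - Cedar - Corby - Easton - Vale - Willow: 16+8+11+3+6 = 44
Willow - Cedar - Corby - Vale - Easton - Willow: 16+8+12+3+7 = 46
Willow - Cedar - Vale - Easton - Corby - Willow: 16+10+3+11+18 = 58
Willow - Cedar - Vale - Corby - Easton - Willow: 16+10+12+11+7 = 56
Willow - Easton - Cedar - Corby - Vale - Willow: 7+9+8+12+6 = 42
Willow - Easton - Cedar - Vale - Corby - Willow: 7+9+10+12+18 = 56
Willow - Easton - Corby - Cedar - Vale - Willow: 7+11+8+10+6 = 42
Willow - Easton - Vale - Cedar - Corby - Willow: 7+3+10+8+18 = 46
Willow - Corby - Cedar - Easton - Vale - Willow: 18+8+9+3+6 = 44
Willow - Corby - Easton - Cedar - Vale - Willow: 18+11+9+10+6 = 54
The minimum is 42.
One optimal route: Willow → Easton → Cedar → Corby → Vale → Willow (or its reverse).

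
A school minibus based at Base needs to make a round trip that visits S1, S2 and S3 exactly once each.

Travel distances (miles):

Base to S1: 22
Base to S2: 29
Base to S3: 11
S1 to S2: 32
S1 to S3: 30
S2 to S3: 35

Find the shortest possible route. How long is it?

100 miles — the shortest possible round trip.

Base-S1-S2-S3-Base: 22+32+35+11 = 100
Base-S1-S3-S2-Base: 22+30+35+29 = 116
Base-S2-S1-S3-Base: 29+32+30+11 = 102
The minimum is 100.
One optimal route: Base → S1 → S2 → S3 → Base (or its reverse).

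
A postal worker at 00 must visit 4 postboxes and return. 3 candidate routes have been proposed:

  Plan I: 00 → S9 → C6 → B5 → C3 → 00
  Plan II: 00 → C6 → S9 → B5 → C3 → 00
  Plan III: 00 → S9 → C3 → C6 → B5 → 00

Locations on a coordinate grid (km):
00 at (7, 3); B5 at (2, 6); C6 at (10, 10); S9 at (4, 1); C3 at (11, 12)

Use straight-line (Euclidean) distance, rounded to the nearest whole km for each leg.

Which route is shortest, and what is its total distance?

Plan I: 4 + 11 + 9 + 11 + 10 = 45
Plan II: 8 + 11 + 5 + 11 + 10 = 45
Plan III: 4 + 13 + 2 + 9 + 6 = 34

34 km — Plan III is the shortest.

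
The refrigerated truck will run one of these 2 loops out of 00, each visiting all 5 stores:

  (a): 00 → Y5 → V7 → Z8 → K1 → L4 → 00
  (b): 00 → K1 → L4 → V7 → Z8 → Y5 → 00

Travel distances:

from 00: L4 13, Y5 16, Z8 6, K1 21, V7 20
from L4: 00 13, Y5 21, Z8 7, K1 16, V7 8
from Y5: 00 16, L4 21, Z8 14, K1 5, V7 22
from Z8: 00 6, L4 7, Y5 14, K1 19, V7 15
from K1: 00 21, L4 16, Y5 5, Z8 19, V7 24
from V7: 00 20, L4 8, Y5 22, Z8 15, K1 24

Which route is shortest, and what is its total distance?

Shortest is (b), total 90.

(a): 16 + 22 + 15 + 19 + 16 + 13 = 101
(b): 21 + 16 + 8 + 15 + 14 + 16 = 90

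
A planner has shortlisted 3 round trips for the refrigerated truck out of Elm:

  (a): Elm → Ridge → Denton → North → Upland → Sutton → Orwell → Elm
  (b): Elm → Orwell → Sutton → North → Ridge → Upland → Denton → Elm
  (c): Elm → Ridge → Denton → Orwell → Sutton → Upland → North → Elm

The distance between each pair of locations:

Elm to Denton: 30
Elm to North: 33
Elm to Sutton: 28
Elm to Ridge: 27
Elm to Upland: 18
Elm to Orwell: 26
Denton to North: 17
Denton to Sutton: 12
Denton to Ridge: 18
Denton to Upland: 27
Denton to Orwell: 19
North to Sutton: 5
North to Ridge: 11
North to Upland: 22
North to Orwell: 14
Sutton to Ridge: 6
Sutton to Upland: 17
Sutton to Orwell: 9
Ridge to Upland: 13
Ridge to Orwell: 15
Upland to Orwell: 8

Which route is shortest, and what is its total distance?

121 — (b) is the shortest.

(a): 27 + 18 + 17 + 22 + 17 + 9 + 26 = 136
(b): 26 + 9 + 5 + 11 + 13 + 27 + 30 = 121
(c): 27 + 18 + 19 + 9 + 17 + 22 + 33 = 145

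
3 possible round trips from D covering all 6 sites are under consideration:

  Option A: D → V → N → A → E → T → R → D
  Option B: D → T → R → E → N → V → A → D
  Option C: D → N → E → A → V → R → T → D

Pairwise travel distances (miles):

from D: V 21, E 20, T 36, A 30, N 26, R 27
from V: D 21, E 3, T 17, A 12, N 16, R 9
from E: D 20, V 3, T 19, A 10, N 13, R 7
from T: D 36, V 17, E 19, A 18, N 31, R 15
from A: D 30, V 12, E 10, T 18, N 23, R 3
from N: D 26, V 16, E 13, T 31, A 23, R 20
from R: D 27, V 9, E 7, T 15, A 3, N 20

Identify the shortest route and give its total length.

Option A: 21 + 16 + 23 + 10 + 19 + 15 + 27 = 131
Option B: 36 + 15 + 7 + 13 + 16 + 12 + 30 = 129
Option C: 26 + 13 + 10 + 12 + 9 + 15 + 36 = 121

121 miles — Option C is the shortest.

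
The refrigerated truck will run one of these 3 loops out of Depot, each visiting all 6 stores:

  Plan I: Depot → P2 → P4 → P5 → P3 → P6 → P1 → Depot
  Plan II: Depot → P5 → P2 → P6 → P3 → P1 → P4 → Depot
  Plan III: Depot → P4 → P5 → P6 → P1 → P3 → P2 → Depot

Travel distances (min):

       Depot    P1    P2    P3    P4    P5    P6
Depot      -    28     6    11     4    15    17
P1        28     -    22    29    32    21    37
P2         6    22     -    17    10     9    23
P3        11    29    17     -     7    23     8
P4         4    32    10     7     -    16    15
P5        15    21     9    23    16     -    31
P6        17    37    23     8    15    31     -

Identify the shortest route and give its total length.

Plan I: 6 + 10 + 16 + 23 + 8 + 37 + 28 = 128
Plan II: 15 + 9 + 23 + 8 + 29 + 32 + 4 = 120
Plan III: 4 + 16 + 31 + 37 + 29 + 17 + 6 = 140

120 min — Plan II is the shortest.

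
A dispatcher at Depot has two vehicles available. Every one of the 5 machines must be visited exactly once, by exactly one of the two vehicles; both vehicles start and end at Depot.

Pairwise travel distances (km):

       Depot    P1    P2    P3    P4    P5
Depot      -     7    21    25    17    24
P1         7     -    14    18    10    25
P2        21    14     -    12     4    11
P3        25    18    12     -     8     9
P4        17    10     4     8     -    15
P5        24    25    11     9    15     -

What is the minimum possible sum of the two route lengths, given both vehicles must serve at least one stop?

80 km — the smallest possible combined total.

Try each way of splitting the stops between the two vehicles (each non-empty) and, for each split, find the best tour for each vehicle:
  {P1} + {P2, P3, P4, P5}: 14 + 66 = 80
  {P2} + {P1, P3, P4, P5}: 42 + 58 = 100
  {P1, P2} + {P3, P4, P5}: 42 + 58 = 100
  {P3} + {P1, P2, P4, P5}: 50 + 56 = 106
  {P1, P3} + {P2, P4, P5}: 50 + 56 = 106
  {P2, P3} + {P1, P4, P5}: 58 + 56 = 114
  … (15 splits in total)
Best: vehicle 1 Depot → P1 → Depot = 14; vehicle 2 Depot → P2 → P4 → P3 → P5 → Depot = 66; combined 80.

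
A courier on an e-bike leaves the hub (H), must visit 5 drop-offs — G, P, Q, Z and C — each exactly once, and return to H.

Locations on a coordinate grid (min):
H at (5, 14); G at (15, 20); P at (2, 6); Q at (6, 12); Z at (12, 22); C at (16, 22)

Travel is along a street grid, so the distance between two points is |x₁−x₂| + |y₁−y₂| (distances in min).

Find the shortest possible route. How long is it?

Shortest round trip = 60 min.

With 5 stops there are 5!/2 = 60 distinct round trips (a route and its reverse cost the same).
H-G-P-Q-Z-C-H: 16+27+10+16+4+19 = 92
H-G-P-Q-C-Z-H: 16+27+10+20+4+15 = 92
H-G-P-Z-Q-C-H: 16+27+26+16+20+19 = 124
H-G-P-Z-C-Q-H: 16+27+26+4+20+3 = 96
H-G-P-C-Q-Z-H: 16+27+30+20+16+15 = 124
H-G-P-C-Z-Q-H: 16+27+30+4+16+3 = 96
H-G-Q-P-Z-C-H: 16+17+10+26+4+19 = 92
H-G-Q-P-C-Z-H: 16+17+10+30+4+15 = 92
H-G-Q-Z-P-C-H: 16+17+16+26+30+19 = 124
H-G-Q-Z-C-P-H: 16+17+16+4+30+11 = 94
H-G-Q-C-P-Z-H: 16+17+20+30+26+15 = 124
H-G-Q-C-Z-P-H: 16+17+20+4+26+11 = 94
H-G-Z-P-Q-C-H: 16+5+26+10+20+19 = 96
H-G-Z-P-C-Q-H: 16+5+26+30+20+3 = 100
… (46 more)
H-G-C-Z-Q-P-H: 16+3+4+16+10+11 = 60  ← best
The minimum is 60.
One optimal route: H → G → C → Z → Q → P → H (or its reverse).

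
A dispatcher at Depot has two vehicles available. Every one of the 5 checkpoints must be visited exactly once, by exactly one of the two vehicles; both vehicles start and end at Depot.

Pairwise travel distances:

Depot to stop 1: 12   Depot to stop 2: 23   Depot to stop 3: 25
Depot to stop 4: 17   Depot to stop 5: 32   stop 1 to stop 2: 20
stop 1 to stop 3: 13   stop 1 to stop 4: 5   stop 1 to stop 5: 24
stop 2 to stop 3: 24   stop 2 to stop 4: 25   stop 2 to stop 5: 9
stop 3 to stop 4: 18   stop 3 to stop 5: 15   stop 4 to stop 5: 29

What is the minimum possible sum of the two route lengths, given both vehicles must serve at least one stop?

Minimum combined distance: 106.

There are 2^4 − 1 = 15 ways to divide the 5 stops into two non-empty groups. For each, the best each vehicle can do is its own shortest tour through its group:
  {stop 1} + {stop 2, stop 3, stop 4, stop 5}: 24 + 82 = 106
  {stop 2} + {stop 1, stop 3, stop 4, stop 5}: 46 + 82 = 128
  {stop 1, stop 2} + {stop 3, stop 4, stop 5}: 55 + 82 = 137
  {stop 3} + {stop 1, stop 2, stop 4, stop 5}: 50 + 78 = 128
  {stop 1, stop 3} + {stop 2, stop 4, stop 5}: 50 + 78 = 128
  {stop 2, stop 3} + {stop 1, stop 4, stop 5}: 72 + 78 = 150
  … (15 splits in total)
Best: vehicle 1 Depot → stop 1 → Depot = 24; vehicle 2 Depot → stop 2 → stop 5 → stop 3 → stop 4 → Depot = 82; combined 106.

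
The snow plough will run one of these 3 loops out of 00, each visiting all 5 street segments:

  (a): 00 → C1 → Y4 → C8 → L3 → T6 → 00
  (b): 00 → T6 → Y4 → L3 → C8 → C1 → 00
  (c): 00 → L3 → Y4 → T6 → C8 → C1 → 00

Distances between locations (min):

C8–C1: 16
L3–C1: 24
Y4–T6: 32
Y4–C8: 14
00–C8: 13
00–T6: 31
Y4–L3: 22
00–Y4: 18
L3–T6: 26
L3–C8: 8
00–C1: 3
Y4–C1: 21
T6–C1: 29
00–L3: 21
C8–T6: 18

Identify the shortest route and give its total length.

Shortest is (a), total 103 min.

(a): 3 + 21 + 14 + 8 + 26 + 31 = 103
(b): 31 + 32 + 22 + 8 + 16 + 3 = 112
(c): 21 + 22 + 32 + 18 + 16 + 3 = 112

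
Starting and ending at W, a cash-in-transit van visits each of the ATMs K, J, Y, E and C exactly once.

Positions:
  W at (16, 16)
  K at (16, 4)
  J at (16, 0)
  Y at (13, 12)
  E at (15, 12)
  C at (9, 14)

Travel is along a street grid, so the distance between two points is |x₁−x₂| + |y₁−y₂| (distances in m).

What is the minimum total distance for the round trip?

There are 60 distinct closed tours to check (reversals are equivalent).
W→K→J→Y→E→C→W: 12+4+15+2+8+9 = 50
W→K→J→Y→C→E→W: 12+4+15+6+8+5 = 50
W→K→J→E→Y→C→W: 12+4+13+2+6+9 = 46
W→K→J→E→C→Y→W: 12+4+13+8+6+7 = 50
W→K→J→C→Y→E→W: 12+4+21+6+2+5 = 50
W→K→J→C→E→Y→W: 12+4+21+8+2+7 = 54
W→K→Y→J→E→C→W: 12+11+15+13+8+9 = 68
W→K→Y→J→C→E→W: 12+11+15+21+8+5 = 72
W→K→Y→E→J→C→W: 12+11+2+13+21+9 = 68
W→K→Y→E→C→J→W: 12+11+2+8+21+16 = 70
W→K→Y→C→J→E→W: 12+11+6+21+13+5 = 68
W→K→Y→C→E→J→W: 12+11+6+8+13+16 = 66
W→K→E→J→Y→C→W: 12+9+13+15+6+9 = 64
W→K→E→J→C→Y→W: 12+9+13+21+6+7 = 68
… (46 more)
The minimum is 46.
One optimal route: W → K → J → E → Y → C → W (or its reverse).

46 m — the shortest possible round trip.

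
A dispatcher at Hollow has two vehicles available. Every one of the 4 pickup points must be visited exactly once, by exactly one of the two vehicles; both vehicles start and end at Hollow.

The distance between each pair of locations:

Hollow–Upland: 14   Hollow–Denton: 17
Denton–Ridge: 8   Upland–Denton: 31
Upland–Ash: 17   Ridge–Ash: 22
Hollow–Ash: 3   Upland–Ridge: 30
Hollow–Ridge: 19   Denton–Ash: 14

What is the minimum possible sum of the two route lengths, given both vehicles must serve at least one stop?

Minimum combined distance: 72.

Try each way of splitting the stops between the two vehicles (each non-empty) and, for each split, find the best tour for each vehicle:
  {Upland} + {Denton, Ridge, Ash}: 28 + 44 = 72
  {Denton} + {Upland, Ridge, Ash}: 34 + 69 = 103
  {Upland, Denton} + {Ridge, Ash}: 62 + 44 = 106
  {Ridge} + {Upland, Denton, Ash}: 38 + 62 = 100
  {Upland, Ridge} + {Denton, Ash}: 63 + 34 = 97
  {Denton, Ridge} + {Upland, Ash}: 44 + 34 = 78
  … (7 splits in total)
Best: vehicle 1 Hollow → Upland → Hollow = 28; vehicle 2 Hollow → Ridge → Denton → Ash → Hollow = 44; combined 72.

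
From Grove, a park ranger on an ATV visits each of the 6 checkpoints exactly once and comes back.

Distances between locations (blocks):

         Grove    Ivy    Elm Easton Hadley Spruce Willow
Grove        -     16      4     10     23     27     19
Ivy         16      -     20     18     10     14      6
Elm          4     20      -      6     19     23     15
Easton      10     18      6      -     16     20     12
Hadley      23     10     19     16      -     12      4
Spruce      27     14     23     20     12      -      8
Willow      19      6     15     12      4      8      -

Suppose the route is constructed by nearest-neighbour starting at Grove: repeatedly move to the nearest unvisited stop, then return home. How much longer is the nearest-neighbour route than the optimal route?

Grove: Elm=4, Easton=10, Ivy=16, Willow=19, Hadley=23, Spruce=27 ⇒ Elm
Elm: Easton=6, Willow=15, Hadley=19, Ivy=20, Spruce=23 ⇒ Easton
Easton: Willow=12, Hadley=16, Ivy=18, Spruce=20 ⇒ Willow
Willow: Hadley=4, Ivy=6, Spruce=8 ⇒ Hadley
Hadley: Ivy=10, Spruce=12 ⇒ Ivy
Ivy: Spruce=14 ⇒ Spruce
NN route Grove → Elm → Easton → Willow → Hadley → Ivy → Spruce → Grove costs 77.
Optimal: Grove → Ivy → Hadley → Spruce → Willow → Easton → Elm → Grove costs 68 (by enumerating all 360 distinct tours).
Excess = 77 − 68 = 9.

The nearest-neighbour route is 9 blocks longer than optimal.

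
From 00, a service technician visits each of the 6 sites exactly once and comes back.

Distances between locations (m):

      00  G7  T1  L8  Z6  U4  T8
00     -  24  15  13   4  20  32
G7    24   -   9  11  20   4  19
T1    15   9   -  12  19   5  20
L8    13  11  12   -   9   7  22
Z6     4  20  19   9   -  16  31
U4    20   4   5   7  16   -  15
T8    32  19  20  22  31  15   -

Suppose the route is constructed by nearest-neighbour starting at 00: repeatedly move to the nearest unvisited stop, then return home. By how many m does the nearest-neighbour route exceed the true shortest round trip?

00: Z6=4, L8=13, T1=15, U4=20, G7=24, T8=32 ⇒ Z6
Z6: L8=9, U4=16, T1=19, G7=20, T8=31 ⇒ L8
L8: U4=7, G7=11, T1=12, T8=22 ⇒ U4
U4: G7=4, T1=5, T8=15 ⇒ G7
G7: T1=9, T8=19 ⇒ T1
T1: T8=20 ⇒ T8
NN route 00 → Z6 → L8 → U4 → G7 → T1 → T8 → 00 costs 85.
Optimal: 00 → T1 → G7 → U4 → T8 → L8 → Z6 → 00 costs 78 (by enumerating all 360 distinct tours).
Excess = 85 − 78 = 7.

The nearest-neighbour route is 7 m longer than optimal.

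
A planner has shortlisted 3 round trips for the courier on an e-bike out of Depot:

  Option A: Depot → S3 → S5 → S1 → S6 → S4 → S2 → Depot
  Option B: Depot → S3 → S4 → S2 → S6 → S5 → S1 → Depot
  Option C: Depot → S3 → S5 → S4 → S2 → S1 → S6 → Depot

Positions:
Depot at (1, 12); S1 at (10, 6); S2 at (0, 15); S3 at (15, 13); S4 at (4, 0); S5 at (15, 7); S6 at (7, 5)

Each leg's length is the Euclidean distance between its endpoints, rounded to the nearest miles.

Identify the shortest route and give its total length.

53 miles — Option A is the shortest.

Option A: 14 + 6 + 5 + 3 + 6 + 16 + 3 = 53
Option B: 14 + 17 + 16 + 12 + 8 + 5 + 11 = 83
Option C: 14 + 6 + 13 + 16 + 13 + 3 + 9 = 74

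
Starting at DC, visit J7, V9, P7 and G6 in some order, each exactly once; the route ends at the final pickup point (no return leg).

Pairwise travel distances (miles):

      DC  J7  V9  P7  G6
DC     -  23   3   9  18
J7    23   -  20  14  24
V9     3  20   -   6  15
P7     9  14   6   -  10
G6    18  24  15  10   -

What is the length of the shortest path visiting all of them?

There are 4! = 24 possible orderings.
DC→J7→V9→P7→G6: 23+20+6+10 = 59
DC→J7→V9→G6→P7: 23+20+15+10 = 68
DC→J7→P7→V9→G6: 23+14+6+15 = 58
DC→J7→P7→G6→V9: 23+14+10+15 = 62
DC→J7→G6→V9→P7: 23+24+15+6 = 68
DC→J7→G6→P7→V9: 23+24+10+6 = 63
DC→V9→J7→P7→G6: 3+20+14+10 = 47
DC→V9→J7→G6→P7: 3+20+24+10 = 57
DC→V9→P7→J7→G6: 3+6+14+24 = 47
DC→V9→P7→G6→J7: 3+6+10+24 = 43
DC→V9→G6→J7→P7: 3+15+24+14 = 56
DC→V9→G6→P7→J7: 3+15+10+14 = 42
DC→P7→J7→V9→G6: 9+14+20+15 = 58
DC→P7→J7→G6→V9: 9+14+24+15 = 62
… (10 more)
The minimum is 42.
One shortest path: DC → V9 → G6 → P7 → J7.

Shortest open route: 42 miles.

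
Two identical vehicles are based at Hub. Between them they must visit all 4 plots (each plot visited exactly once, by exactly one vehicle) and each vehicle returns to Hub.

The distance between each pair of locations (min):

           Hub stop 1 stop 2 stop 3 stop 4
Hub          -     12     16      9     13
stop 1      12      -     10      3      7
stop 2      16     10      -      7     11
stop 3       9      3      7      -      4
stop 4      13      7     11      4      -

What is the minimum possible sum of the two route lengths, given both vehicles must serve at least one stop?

Try each way of splitting the stops between the two vehicles (each non-empty) and, for each split, find the best tour for each vehicle:
  {stop 1} + {stop 2, stop 3, stop 4}: 24 + 40 = 64
  {stop 2} + {stop 1, stop 3, stop 4}: 32 + 32 = 64
  {stop 1, stop 2} + {stop 3, stop 4}: 38 + 26 = 64
  {stop 3} + {stop 1, stop 2, stop 4}: 18 + 46 = 64
  {stop 1, stop 3} + {stop 2, stop 4}: 24 + 40 = 64
  {stop 2, stop 3} + {stop 1, stop 4}: 32 + 32 = 64
  … (7 splits in total)
Best: vehicle 1 Hub → stop 1 → Hub = 24; vehicle 2 Hub → stop 2 → stop 3 → stop 4 → Hub = 40; combined 64.

Minimum combined distance: 64 min.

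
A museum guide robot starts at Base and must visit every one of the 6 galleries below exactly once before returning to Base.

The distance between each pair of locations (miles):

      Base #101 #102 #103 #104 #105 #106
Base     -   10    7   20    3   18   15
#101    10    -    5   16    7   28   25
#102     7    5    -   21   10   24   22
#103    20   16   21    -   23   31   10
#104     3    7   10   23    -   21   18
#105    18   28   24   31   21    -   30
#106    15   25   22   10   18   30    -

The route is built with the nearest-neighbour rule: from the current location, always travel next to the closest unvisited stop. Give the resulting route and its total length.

Base → [#104:3 / #102:7 / #101:10 / #106:15 / #105:18 / #103:20] → #104 (3)
#104 → [#101:7 / #102:10 / #106:18 / #105:21 / #103:23] → #101 (7)
#101 → [#102:5 / #103:16 / #106:25 / #105:28] → #102 (5)
#102 → [#103:21 / #106:22 / #105:24] → #103 (21)
#103 → [#106:10 / #105:31] → #106 (10)
#106 → [#105:30] → #105 (30)
Return #105→Base: 18.
Total = 3 + 7 + 5 + 21 + 10 + 30 + 18 = 94.

Nearest-neighbour total = 94 miles; route Base → #104 → #101 → #102 → #103 → #106 → #105 → Base.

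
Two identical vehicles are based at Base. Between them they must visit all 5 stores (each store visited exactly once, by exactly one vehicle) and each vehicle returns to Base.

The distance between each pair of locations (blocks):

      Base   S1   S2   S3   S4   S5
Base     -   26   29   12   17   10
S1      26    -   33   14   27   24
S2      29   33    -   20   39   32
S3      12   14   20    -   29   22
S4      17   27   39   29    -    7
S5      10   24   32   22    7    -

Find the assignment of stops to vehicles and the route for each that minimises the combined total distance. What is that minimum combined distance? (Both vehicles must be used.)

Try each way of splitting the stops between the two vehicles (each non-empty) and, for each split, find the best tour for each vehicle:
  {S1} + {S2, S3, S4, S5}: 52 + 88 = 140
  {S2} + {S1, S3, S4, S5}: 58 + 70 = 128
  {S1, S2} + {S3, S4, S5}: 88 + 58 = 146
  {S3} + {S1, S2, S4, S5}: 24 + 106 = 130
  {S1, S3} + {S2, S4, S5}: 52 + 85 = 137
  {S2, S3} + {S1, S4, S5}: 61 + 70 = 131
  … (15 splits in total)
  {S1, S2, S3} + {S4, S5}: 88 + 34 = 122  ← best
Best: vehicle 1 Base → S2 → S1 → S3 → Base = 88; vehicle 2 Base → S4 → S5 → Base = 34; combined 122.

122 blocks — the smallest possible combined total.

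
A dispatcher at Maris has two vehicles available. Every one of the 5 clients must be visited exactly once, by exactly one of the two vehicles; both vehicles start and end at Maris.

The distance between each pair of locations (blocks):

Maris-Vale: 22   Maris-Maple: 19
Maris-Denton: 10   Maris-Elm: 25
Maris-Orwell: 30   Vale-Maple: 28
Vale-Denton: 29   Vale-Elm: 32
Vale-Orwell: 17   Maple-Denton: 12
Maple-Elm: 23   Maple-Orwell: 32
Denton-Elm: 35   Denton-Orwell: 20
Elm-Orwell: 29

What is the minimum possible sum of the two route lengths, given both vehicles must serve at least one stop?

130 blocks — the smallest possible combined total.

Try each way of splitting the stops between the two vehicles (each non-empty) and, for each split, find the best tour for each vehicle:
  {Vale} + {Maple, Denton, Elm, Orwell}: 44 + 101 = 145
  {Maple} + {Vale, Denton, Elm, Orwell}: 38 + 104 = 142
  {Vale, Maple} + {Denton, Elm, Orwell}: 69 + 84 = 153
  {Denton} + {Vale, Maple, Elm, Orwell}: 20 + 110 = 130
  {Vale, Denton} + {Maple, Elm, Orwell}: 61 + 101 = 162
  {Maple, Denton} + {Vale, Elm, Orwell}: 41 + 93 = 134
  … (15 splits in total)
Best: vehicle 1 Maris → Denton → Maris = 20; vehicle 2 Maris → Vale → Orwell → Elm → Maple → Maris = 110; combined 130.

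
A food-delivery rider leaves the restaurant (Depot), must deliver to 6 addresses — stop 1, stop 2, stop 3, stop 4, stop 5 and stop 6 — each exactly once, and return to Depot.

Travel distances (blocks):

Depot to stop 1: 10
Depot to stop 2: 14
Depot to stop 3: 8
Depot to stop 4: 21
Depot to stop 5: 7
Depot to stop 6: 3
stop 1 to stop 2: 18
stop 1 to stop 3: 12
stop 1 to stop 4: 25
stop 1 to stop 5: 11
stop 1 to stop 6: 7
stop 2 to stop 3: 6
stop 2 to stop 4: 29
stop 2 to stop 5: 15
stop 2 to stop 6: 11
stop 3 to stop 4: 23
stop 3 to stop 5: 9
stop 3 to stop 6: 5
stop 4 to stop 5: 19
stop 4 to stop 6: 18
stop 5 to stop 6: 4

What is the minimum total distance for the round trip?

With 6 stops there are 6!/2 = 360 distinct round trips (a route and its reverse cost the same).
Depot→stop 1→stop 2→stop 3→stop 4→stop 5→stop 6→Depot: 10+18+6+23+19+4+3 = 83
Depot→stop 1→stop 2→stop 3→stop 4→stop 6→stop 5→Depot: 10+18+6+23+18+4+7 = 86
Depot→stop 1→stop 2→stop 3→stop 5→stop 4→stop 6→Depot: 10+18+6+9+19+18+3 = 83
Depot→stop 1→stop 2→stop 3→stop 5→stop 6→stop 4→Depot: 10+18+6+9+4+18+21 = 86
Depot→stop 1→stop 2→stop 3→stop 6→stop 4→stop 5→Depot: 10+18+6+5+18+19+7 = 83
Depot→stop 1→stop 2→stop 3→stop 6→stop 5→stop 4→Depot: 10+18+6+5+4+19+21 = 83
Depot→stop 1→stop 2→stop 4→stop 3→stop 5→stop 6→Depot: 10+18+29+23+9+4+3 = 96
Depot→stop 1→stop 2→stop 4→stop 3→stop 6→stop 5→Depot: 10+18+29+23+5+4+7 = 96
… (352 more)
The minimum is 83.
One optimal route: Depot → stop 1 → stop 2 → stop 3 → stop 4 → stop 5 → stop 6 → Depot (or its reverse).

Minimum total distance: 83 blocks.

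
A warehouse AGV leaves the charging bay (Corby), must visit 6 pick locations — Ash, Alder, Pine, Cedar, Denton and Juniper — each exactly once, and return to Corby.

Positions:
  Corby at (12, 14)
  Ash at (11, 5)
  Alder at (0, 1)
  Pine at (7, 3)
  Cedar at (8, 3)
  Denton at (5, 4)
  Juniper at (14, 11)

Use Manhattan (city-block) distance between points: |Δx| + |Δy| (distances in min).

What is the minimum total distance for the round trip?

With 6 stops there are 6!/2 = 360 distinct round trips (a route and its reverse cost the same).
Corby - Ash - Alder - Pine - Cedar - Denton - Juniper - Corby: 10+15+9+1+4+16+5 = 60
Corby - Ash - Alder - Pine - Cedar - Juniper - Denton - Corby: 10+15+9+1+14+16+17 = 82
Corby - Ash - Alder - Pine - Denton - Cedar - Juniper - Corby: 10+15+9+3+4+14+5 = 60
Corby - Ash - Alder - Pine - Denton - Juniper - Cedar - Corby: 10+15+9+3+16+14+15 = 82
Corby - Ash - Alder - Pine - Juniper - Cedar - Denton - Corby: 10+15+9+15+14+4+17 = 84
Corby - Ash - Alder - Pine - Juniper - Denton - Cedar - Corby: 10+15+9+15+16+4+15 = 84
Corby - Ash - Alder - Cedar - Pine - Denton - Juniper - Corby: 10+15+10+1+3+16+5 = 60
Corby - Ash - Alder - Cedar - Pine - Juniper - Denton - Corby: 10+15+10+1+15+16+17 = 84
… (352 more)
Corby - Ash - Cedar - Pine - Alder - Denton - Juniper - Corby: 10+5+1+9+8+16+5 = 54  ← best
The minimum is 54.
One optimal route: Corby → Ash → Cedar → Pine → Alder → Denton → Juniper → Corby (or its reverse).

Minimum total distance: 54 min.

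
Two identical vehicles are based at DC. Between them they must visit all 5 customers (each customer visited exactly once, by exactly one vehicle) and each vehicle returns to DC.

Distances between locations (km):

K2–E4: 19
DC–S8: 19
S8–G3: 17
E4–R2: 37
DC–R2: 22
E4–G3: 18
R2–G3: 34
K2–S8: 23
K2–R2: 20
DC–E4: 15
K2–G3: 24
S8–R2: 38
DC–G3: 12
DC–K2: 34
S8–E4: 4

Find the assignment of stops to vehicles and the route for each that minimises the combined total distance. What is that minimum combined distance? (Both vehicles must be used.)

Check every non-empty split of the stops between the two vehicles; for each half take its own optimal tour:
  {K2} + {S8, E4, R2, G3}: 68 + 92 = 160
  {S8} + {K2, E4, R2, G3}: 38 + 91 = 129
  {K2, S8} + {E4, R2, G3}: 76 + 89 = 165
  {E4} + {K2, S8, R2, G3}: 30 + 94 = 124
  {K2, E4} + {S8, R2, G3}: 68 + 89 = 157
  {S8, E4} + {K2, R2, G3}: 38 + 78 = 116
  … (15 splits in total)
  {K2, S8, E4, R2} + {G3}: 84 + 24 = 108  ← best
Best: vehicle 1 DC → S8 → E4 → K2 → R2 → DC = 84; vehicle 2 DC → G3 → DC = 24; combined 108.

108 km — the smallest possible combined total.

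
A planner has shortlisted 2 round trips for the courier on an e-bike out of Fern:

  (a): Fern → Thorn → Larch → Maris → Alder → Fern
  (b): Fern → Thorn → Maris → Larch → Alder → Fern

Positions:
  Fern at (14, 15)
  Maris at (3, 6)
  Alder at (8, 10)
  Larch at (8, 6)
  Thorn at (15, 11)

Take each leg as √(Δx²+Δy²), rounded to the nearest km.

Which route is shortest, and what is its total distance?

(a): 4 + 9 + 5 + 6 + 8 = 32
(b): 4 + 13 + 5 + 4 + 8 = 34

Shortest is (a), total 32 km.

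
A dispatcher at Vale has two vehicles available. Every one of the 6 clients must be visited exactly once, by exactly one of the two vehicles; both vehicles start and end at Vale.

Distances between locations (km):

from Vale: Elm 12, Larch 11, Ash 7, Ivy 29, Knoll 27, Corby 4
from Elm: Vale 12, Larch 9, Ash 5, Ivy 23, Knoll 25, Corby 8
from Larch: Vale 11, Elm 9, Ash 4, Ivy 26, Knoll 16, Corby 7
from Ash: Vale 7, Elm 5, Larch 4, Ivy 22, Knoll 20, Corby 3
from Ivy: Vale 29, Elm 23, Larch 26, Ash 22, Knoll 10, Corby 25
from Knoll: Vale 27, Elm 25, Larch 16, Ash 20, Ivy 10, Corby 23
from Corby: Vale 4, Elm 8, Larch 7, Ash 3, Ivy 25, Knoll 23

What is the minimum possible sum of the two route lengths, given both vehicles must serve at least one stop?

Try each way of splitting the stops between the two vehicles (each non-empty) and, for each split, find the best tour for each vehicle:
  {Elm} + {Larch, Ash, Ivy, Knoll, Corby}: 24 + 66 = 90
  {Larch} + {Elm, Ash, Ivy, Knoll, Corby}: 22 + 72 = 94
  {Elm, Larch} + {Ash, Ivy, Knoll, Corby}: 32 + 66 = 98
  {Ash} + {Elm, Larch, Ivy, Knoll, Corby}: 14 + 72 = 86
  {Elm, Ash} + {Larch, Ivy, Knoll, Corby}: 24 + 66 = 90
  {Larch, Ash} + {Elm, Ivy, Knoll, Corby}: 22 + 72 = 94
  … (31 splits in total)
  {Elm, Larch, Ash, Ivy, Knoll} + {Corby}: 72 + 8 = 80  ← best
Best: vehicle 1 Vale → Elm → Ivy → Knoll → Larch → Ash → Vale = 72; vehicle 2 Vale → Corby → Vale = 8; combined 80.

Minimum combined distance: 80 km.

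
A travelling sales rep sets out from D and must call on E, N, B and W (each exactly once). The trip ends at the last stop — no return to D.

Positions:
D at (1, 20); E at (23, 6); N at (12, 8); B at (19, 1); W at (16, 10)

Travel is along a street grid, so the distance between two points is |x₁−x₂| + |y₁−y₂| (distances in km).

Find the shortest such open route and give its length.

There are 4! = 24 possible orderings.
D - E - N - B - W: 36+13+14+12 = 75
D - E - N - W - B: 36+13+6+12 = 67
D - E - B - N - W: 36+9+14+6 = 65
D - E - B - W - N: 36+9+12+6 = 63
D - E - W - N - B: 36+11+6+14 = 67
D - E - W - B - N: 36+11+12+14 = 73
D - N - E - B - W: 23+13+9+12 = 57
D - N - E - W - B: 23+13+11+12 = 59
D - N - B - E - W: 23+14+9+11 = 57
D - N - B - W - E: 23+14+12+11 = 60
D - N - W - E - B: 23+6+11+9 = 49
D - N - W - B - E: 23+6+12+9 = 50
D - B - E - N - W: 37+9+13+6 = 65
D - B - E - W - N: 37+9+11+6 = 63
… (10 more)
The minimum is 49.
One shortest path: D → N → W → E → B.

49 km — the minimum one-way total.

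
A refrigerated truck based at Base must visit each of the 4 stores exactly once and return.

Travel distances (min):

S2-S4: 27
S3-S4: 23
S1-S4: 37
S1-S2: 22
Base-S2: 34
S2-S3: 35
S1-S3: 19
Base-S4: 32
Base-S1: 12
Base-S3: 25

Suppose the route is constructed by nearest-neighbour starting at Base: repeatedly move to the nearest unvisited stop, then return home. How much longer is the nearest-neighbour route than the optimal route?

From Base: S1=12, S3=25, S4=32, S2=34 → choose S1 (12).
From S1: S3=19, S2=22, S4=37 → choose S3 (19).
From S3: S4=23, S2=35 → choose S4 (23).
From S4: S2=27 → choose S2 (27).
NN route Base → S1 → S3 → S4 → S2 → Base costs 115.
Optimal: Base → S1 → S2 → S4 → S3 → Base costs 109 (by enumerating all 12 distinct tours).
Excess = 115 − 109 = 6.

Excess over optimum: 6 min.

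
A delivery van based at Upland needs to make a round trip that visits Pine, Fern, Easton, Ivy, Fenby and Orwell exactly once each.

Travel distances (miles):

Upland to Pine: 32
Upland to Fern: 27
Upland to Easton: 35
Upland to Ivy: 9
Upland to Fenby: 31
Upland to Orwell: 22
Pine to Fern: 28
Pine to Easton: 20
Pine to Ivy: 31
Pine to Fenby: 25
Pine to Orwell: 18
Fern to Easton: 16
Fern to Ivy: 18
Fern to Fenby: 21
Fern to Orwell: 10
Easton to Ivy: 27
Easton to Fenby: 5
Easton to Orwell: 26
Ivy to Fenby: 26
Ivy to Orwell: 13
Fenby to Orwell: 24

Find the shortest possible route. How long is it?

Shortest round trip = 110 miles.

With 6 stops there are 6!/2 = 360 distinct round trips (a route and its reverse cost the same).
Upland - Pine - Fern - Easton - Ivy - Fenby - Orwell - Upland: 32+28+16+27+26+24+22 = 175
Upland - Pine - Fern - Easton - Ivy - Orwell - Fenby - Upland: 32+28+16+27+13+24+31 = 171
Upland - Pine - Fern - Easton - Fenby - Ivy - Orwell - Upland: 32+28+16+5+26+13+22 = 142
Upland - Pine - Fern - Easton - Fenby - Orwell - Ivy - Upland: 32+28+16+5+24+13+9 = 127
Upland - Pine - Fern - Easton - Orwell - Ivy - Fenby - Upland: 32+28+16+26+13+26+31 = 172
Upland - Pine - Fern - Easton - Orwell - Fenby - Ivy - Upland: 32+28+16+26+24+26+9 = 161
Upland - Pine - Fern - Ivy - Easton - Fenby - Orwell - Upland: 32+28+18+27+5+24+22 = 156
Upland - Pine - Fern - Ivy - Easton - Orwell - Fenby - Upland: 32+28+18+27+26+24+31 = 186
… (352 more)
Upland - Pine - Easton - Fenby - Fern - Orwell - Ivy - Upland: 32+20+5+21+10+13+9 = 110  ← best
The minimum is 110.
One optimal route: Upland → Pine → Easton → Fenby → Fern → Orwell → Ivy → Upland (or its reverse).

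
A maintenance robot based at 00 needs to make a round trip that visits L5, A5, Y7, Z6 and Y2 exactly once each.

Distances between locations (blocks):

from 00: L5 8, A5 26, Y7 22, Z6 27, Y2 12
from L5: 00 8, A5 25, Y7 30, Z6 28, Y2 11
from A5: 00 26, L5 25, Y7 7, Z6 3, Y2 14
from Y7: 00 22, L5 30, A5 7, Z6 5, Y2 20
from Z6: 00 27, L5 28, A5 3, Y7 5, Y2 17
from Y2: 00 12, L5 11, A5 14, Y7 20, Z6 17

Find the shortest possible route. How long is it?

00-L5-A5-Y7-Z6-Y2-00: 8+25+7+5+17+12 = 74
00-L5-A5-Y7-Y2-Z6-00: 8+25+7+20+17+27 = 104
00-L5-A5-Z6-Y7-Y2-00: 8+25+3+5+20+12 = 73
00-L5-A5-Z6-Y2-Y7-00: 8+25+3+17+20+22 = 95
00-L5-A5-Y2-Y7-Z6-00: 8+25+14+20+5+27 = 99
00-L5-A5-Y2-Z6-Y7-00: 8+25+14+17+5+22 = 91
00-L5-Y7-A5-Z6-Y2-00: 8+30+7+3+17+12 = 77
00-L5-Y7-A5-Y2-Z6-00: 8+30+7+14+17+27 = 103
00-L5-Y7-Z6-A5-Y2-00: 8+30+5+3+14+12 = 72
00-L5-Y7-Z6-Y2-A5-00: 8+30+5+17+14+26 = 100
00-L5-Y7-Y2-A5-Z6-00: 8+30+20+14+3+27 = 102
00-L5-Y7-Y2-Z6-A5-00: 8+30+20+17+3+26 = 104
00-L5-Z6-A5-Y7-Y2-00: 8+28+3+7+20+12 = 78
00-L5-Z6-A5-Y2-Y7-00: 8+28+3+14+20+22 = 95
… (46 more)
00-L5-Y2-A5-Z6-Y7-00: 8+11+14+3+5+22 = 63  ← best
The minimum is 63.
One optimal route: 00 → L5 → Y2 → A5 → Z6 → Y7 → 00 (or its reverse).

63 blocks — the shortest possible round trip.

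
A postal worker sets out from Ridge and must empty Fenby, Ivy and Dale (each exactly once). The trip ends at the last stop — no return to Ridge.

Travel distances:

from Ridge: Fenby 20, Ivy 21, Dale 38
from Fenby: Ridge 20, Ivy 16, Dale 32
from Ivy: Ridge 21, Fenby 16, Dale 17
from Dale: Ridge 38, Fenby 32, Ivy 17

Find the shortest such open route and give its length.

There are 3! = 6 possible orderings.
Ridge→Fenby→Ivy→Dale: 20+16+17 = 53
Ridge→Fenby→Dale→Ivy: 20+32+17 = 69
Ridge→Ivy→Fenby→Dale: 21+16+32 = 69
Ridge→Ivy→Dale→Fenby: 21+17+32 = 70
Ridge→Dale→Fenby→Ivy: 38+32+16 = 86
Ridge→Dale→Ivy→Fenby: 38+17+16 = 71
The minimum is 53.
One shortest path: Ridge → Fenby → Ivy → Dale.

Minimum one-way distance = 53.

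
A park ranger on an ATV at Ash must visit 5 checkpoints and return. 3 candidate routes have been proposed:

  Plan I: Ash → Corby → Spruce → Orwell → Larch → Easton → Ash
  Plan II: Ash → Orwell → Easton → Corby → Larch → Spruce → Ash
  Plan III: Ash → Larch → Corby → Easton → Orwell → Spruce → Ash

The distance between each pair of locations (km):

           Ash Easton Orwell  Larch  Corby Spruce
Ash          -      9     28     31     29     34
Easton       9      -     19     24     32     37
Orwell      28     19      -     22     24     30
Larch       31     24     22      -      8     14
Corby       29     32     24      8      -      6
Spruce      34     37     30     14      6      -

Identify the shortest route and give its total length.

Plan I: 29 + 6 + 30 + 22 + 24 + 9 = 120
Plan II: 28 + 19 + 32 + 8 + 14 + 34 = 135
Plan III: 31 + 8 + 32 + 19 + 30 + 34 = 154

120 km — Plan I is the shortest.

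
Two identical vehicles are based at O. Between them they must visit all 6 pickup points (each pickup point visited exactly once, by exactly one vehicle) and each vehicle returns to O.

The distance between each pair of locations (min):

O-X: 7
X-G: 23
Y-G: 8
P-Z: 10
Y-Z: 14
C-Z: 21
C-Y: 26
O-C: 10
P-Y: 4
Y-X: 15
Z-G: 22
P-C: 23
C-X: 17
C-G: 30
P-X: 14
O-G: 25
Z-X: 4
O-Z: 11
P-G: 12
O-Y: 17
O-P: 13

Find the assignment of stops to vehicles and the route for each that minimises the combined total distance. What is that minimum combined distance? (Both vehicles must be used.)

78 min — the smallest possible combined total.

There are 2^5 − 1 = 31 ways to divide the 6 stops into two non-empty groups. For each, the best each vehicle can do is its own shortest tour through its group:
  {P} + {C, Y, Z, X, G}: 26 + 73 = 99
  {C} + {P, Y, Z, X, G}: 20 + 58 = 78
  {P, C} + {Y, Z, X, G}: 46 + 58 = 104
  {Y} + {P, C, Z, X, G}: 34 + 73 = 107
  {P, Y} + {C, Z, X, G}: 34 + 73 = 107
  {C, Y} + {P, Z, X, G}: 53 + 58 = 111
  … (31 splits in total)
Best: vehicle 1 O → C → O = 20; vehicle 2 O → P → Y → G → Z → X → O = 58; combined 78.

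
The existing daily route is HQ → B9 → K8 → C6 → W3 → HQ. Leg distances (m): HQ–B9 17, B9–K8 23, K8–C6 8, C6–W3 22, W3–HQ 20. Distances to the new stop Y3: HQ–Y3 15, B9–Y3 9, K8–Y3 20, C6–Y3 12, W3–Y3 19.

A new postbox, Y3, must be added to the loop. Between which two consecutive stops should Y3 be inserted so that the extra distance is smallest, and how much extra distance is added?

Insertion cost between consecutive stops i–j is d(i,Y3) + d(Y3,j) − d(i,j):
  between HQ and B9: 15 + 9 − 17 = 7
  between B9 and K8: 9 + 20 − 23 = 6
  between K8 and C6: 20 + 12 − 8 = 24
  between C6 and W3: 12 + 19 − 22 = 9
  between W3 and HQ: 19 + 15 − 20 = 14
Cheapest insertion is between B9 and K8, adding 6.
New total = 90 + 6 = 96.

Minimum extra distance: 6 m, inserting Y3 between B9 and K8.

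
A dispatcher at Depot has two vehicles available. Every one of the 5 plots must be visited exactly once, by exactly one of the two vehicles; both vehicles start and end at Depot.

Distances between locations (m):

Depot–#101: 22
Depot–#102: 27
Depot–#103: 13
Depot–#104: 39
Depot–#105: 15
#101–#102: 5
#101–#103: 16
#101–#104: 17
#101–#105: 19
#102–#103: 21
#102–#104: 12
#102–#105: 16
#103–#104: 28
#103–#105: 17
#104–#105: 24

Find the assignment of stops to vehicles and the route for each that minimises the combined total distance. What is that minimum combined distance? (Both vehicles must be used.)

104 m — the smallest possible combined total.

Try each way of splitting the stops between the two vehicles (each non-empty) and, for each split, find the best tour for each vehicle:
  {#101} + {#102, #103, #104, #105}: 44 + 84 = 128
  {#102} + {#101, #103, #104, #105}: 54 + 85 = 139
  {#101, #102} + {#103, #104, #105}: 54 + 80 = 134
  {#103} + {#101, #102, #104, #105}: 26 + 78 = 104
  {#101, #103} + {#102, #104, #105}: 51 + 78 = 129
  {#102, #103} + {#101, #104, #105}: 61 + 78 = 139
  … (15 splits in total)
Best: vehicle 1 Depot → #103 → Depot = 26; vehicle 2 Depot → #101 → #102 → #104 → #105 → Depot = 78; combined 104.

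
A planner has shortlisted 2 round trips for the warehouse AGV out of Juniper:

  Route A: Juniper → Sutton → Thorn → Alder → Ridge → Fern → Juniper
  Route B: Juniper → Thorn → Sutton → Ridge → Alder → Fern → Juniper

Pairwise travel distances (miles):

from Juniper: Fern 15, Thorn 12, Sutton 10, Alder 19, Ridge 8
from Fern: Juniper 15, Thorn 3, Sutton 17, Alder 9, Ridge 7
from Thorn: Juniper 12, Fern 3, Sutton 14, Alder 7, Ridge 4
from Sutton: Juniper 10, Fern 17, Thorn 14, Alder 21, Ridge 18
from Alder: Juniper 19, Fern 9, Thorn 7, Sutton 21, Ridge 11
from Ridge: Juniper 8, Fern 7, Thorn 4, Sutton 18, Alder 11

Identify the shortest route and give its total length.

64 miles — Route A is the shortest.

Route A: 10 + 14 + 7 + 11 + 7 + 15 = 64
Route B: 12 + 14 + 18 + 11 + 9 + 15 = 79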